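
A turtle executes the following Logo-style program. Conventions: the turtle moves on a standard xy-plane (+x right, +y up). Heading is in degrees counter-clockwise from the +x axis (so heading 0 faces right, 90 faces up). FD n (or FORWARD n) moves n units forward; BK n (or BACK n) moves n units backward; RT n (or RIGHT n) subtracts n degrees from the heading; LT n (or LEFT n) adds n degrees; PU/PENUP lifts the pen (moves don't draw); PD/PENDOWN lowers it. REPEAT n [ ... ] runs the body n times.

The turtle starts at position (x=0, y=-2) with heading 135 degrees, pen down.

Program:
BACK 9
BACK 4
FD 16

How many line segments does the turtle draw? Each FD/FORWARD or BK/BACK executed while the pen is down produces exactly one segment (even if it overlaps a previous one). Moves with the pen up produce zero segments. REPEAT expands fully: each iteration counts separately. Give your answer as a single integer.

Executing turtle program step by step:
Start: pos=(0,-2), heading=135, pen down
BK 9: (0,-2) -> (6.364,-8.364) [heading=135, draw]
BK 4: (6.364,-8.364) -> (9.192,-11.192) [heading=135, draw]
FD 16: (9.192,-11.192) -> (-2.121,0.121) [heading=135, draw]
Final: pos=(-2.121,0.121), heading=135, 3 segment(s) drawn
Segments drawn: 3

Answer: 3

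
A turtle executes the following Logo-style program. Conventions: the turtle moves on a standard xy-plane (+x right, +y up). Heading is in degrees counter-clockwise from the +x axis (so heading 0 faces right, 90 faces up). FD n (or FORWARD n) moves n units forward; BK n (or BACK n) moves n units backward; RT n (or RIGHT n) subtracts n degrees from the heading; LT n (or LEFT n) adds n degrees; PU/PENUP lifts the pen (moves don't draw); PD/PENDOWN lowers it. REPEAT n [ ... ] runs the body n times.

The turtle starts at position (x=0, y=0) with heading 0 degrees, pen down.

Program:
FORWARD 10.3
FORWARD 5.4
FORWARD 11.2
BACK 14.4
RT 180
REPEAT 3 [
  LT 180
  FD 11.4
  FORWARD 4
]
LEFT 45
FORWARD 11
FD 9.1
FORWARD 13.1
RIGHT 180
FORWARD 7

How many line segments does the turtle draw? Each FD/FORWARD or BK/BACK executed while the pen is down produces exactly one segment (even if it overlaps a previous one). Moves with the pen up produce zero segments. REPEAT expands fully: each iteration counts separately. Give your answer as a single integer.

Answer: 14

Derivation:
Executing turtle program step by step:
Start: pos=(0,0), heading=0, pen down
FD 10.3: (0,0) -> (10.3,0) [heading=0, draw]
FD 5.4: (10.3,0) -> (15.7,0) [heading=0, draw]
FD 11.2: (15.7,0) -> (26.9,0) [heading=0, draw]
BK 14.4: (26.9,0) -> (12.5,0) [heading=0, draw]
RT 180: heading 0 -> 180
REPEAT 3 [
  -- iteration 1/3 --
  LT 180: heading 180 -> 0
  FD 11.4: (12.5,0) -> (23.9,0) [heading=0, draw]
  FD 4: (23.9,0) -> (27.9,0) [heading=0, draw]
  -- iteration 2/3 --
  LT 180: heading 0 -> 180
  FD 11.4: (27.9,0) -> (16.5,0) [heading=180, draw]
  FD 4: (16.5,0) -> (12.5,0) [heading=180, draw]
  -- iteration 3/3 --
  LT 180: heading 180 -> 0
  FD 11.4: (12.5,0) -> (23.9,0) [heading=0, draw]
  FD 4: (23.9,0) -> (27.9,0) [heading=0, draw]
]
LT 45: heading 0 -> 45
FD 11: (27.9,0) -> (35.678,7.778) [heading=45, draw]
FD 9.1: (35.678,7.778) -> (42.113,14.213) [heading=45, draw]
FD 13.1: (42.113,14.213) -> (51.376,23.476) [heading=45, draw]
RT 180: heading 45 -> 225
FD 7: (51.376,23.476) -> (46.426,18.526) [heading=225, draw]
Final: pos=(46.426,18.526), heading=225, 14 segment(s) drawn
Segments drawn: 14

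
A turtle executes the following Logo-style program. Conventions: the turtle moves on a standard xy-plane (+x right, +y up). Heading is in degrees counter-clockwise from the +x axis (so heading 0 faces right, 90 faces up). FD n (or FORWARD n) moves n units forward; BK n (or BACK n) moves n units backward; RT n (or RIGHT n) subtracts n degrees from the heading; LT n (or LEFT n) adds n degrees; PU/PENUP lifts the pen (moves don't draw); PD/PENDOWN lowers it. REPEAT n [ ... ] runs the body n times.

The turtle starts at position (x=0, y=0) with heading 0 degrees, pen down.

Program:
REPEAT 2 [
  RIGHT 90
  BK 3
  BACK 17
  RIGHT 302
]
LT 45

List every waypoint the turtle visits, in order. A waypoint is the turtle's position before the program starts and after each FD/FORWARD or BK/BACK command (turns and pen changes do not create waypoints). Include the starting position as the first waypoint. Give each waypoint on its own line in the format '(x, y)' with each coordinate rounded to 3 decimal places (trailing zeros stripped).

Executing turtle program step by step:
Start: pos=(0,0), heading=0, pen down
REPEAT 2 [
  -- iteration 1/2 --
  RT 90: heading 0 -> 270
  BK 3: (0,0) -> (0,3) [heading=270, draw]
  BK 17: (0,3) -> (0,20) [heading=270, draw]
  RT 302: heading 270 -> 328
  -- iteration 2/2 --
  RT 90: heading 328 -> 238
  BK 3: (0,20) -> (1.59,22.544) [heading=238, draw]
  BK 17: (1.59,22.544) -> (10.598,36.961) [heading=238, draw]
  RT 302: heading 238 -> 296
]
LT 45: heading 296 -> 341
Final: pos=(10.598,36.961), heading=341, 4 segment(s) drawn
Waypoints (5 total):
(0, 0)
(0, 3)
(0, 20)
(1.59, 22.544)
(10.598, 36.961)

Answer: (0, 0)
(0, 3)
(0, 20)
(1.59, 22.544)
(10.598, 36.961)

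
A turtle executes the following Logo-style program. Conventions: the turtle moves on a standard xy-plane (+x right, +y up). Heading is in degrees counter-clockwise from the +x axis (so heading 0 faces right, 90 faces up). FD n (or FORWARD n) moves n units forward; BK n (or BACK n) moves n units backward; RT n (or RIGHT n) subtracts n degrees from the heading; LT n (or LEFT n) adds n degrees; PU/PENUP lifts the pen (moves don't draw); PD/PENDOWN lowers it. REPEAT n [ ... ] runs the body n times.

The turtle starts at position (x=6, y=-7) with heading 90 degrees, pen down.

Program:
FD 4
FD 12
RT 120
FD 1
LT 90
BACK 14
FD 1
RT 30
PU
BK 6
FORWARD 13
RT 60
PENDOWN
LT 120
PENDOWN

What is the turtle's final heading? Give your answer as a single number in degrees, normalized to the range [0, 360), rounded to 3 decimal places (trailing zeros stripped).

Executing turtle program step by step:
Start: pos=(6,-7), heading=90, pen down
FD 4: (6,-7) -> (6,-3) [heading=90, draw]
FD 12: (6,-3) -> (6,9) [heading=90, draw]
RT 120: heading 90 -> 330
FD 1: (6,9) -> (6.866,8.5) [heading=330, draw]
LT 90: heading 330 -> 60
BK 14: (6.866,8.5) -> (-0.134,-3.624) [heading=60, draw]
FD 1: (-0.134,-3.624) -> (0.366,-2.758) [heading=60, draw]
RT 30: heading 60 -> 30
PU: pen up
BK 6: (0.366,-2.758) -> (-4.83,-5.758) [heading=30, move]
FD 13: (-4.83,-5.758) -> (6.428,0.742) [heading=30, move]
RT 60: heading 30 -> 330
PD: pen down
LT 120: heading 330 -> 90
PD: pen down
Final: pos=(6.428,0.742), heading=90, 5 segment(s) drawn

Answer: 90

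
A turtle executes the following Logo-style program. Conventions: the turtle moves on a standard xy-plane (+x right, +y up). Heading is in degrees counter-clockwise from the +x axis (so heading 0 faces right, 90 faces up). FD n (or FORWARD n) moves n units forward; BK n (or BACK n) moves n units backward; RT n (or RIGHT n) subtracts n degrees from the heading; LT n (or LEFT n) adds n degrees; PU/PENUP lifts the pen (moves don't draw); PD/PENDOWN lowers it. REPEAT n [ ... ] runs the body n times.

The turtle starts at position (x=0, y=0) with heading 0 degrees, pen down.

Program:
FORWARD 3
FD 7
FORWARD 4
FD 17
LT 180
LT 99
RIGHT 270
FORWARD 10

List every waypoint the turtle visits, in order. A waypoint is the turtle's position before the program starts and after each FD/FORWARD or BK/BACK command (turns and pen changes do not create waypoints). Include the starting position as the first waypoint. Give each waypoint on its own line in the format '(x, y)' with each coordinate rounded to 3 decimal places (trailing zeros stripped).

Answer: (0, 0)
(3, 0)
(10, 0)
(14, 0)
(31, 0)
(40.877, 1.564)

Derivation:
Executing turtle program step by step:
Start: pos=(0,0), heading=0, pen down
FD 3: (0,0) -> (3,0) [heading=0, draw]
FD 7: (3,0) -> (10,0) [heading=0, draw]
FD 4: (10,0) -> (14,0) [heading=0, draw]
FD 17: (14,0) -> (31,0) [heading=0, draw]
LT 180: heading 0 -> 180
LT 99: heading 180 -> 279
RT 270: heading 279 -> 9
FD 10: (31,0) -> (40.877,1.564) [heading=9, draw]
Final: pos=(40.877,1.564), heading=9, 5 segment(s) drawn
Waypoints (6 total):
(0, 0)
(3, 0)
(10, 0)
(14, 0)
(31, 0)
(40.877, 1.564)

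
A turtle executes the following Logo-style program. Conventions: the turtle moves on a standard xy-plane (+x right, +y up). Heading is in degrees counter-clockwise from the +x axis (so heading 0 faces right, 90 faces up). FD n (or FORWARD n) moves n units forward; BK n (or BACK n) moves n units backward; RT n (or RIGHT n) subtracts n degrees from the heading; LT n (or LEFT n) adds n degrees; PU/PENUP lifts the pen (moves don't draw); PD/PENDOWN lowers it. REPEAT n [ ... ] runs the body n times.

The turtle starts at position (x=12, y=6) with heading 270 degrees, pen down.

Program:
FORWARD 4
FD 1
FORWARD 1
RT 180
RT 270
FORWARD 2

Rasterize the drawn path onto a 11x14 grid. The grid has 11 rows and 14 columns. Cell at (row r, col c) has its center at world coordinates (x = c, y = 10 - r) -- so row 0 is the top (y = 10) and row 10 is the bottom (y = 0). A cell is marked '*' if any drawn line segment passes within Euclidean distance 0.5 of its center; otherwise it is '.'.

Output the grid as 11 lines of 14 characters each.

Answer: ..............
..............
..............
..............
............*.
............*.
............*.
............*.
............*.
............*.
..........***.

Derivation:
Segment 0: (12,6) -> (12,2)
Segment 1: (12,2) -> (12,1)
Segment 2: (12,1) -> (12,0)
Segment 3: (12,0) -> (10,-0)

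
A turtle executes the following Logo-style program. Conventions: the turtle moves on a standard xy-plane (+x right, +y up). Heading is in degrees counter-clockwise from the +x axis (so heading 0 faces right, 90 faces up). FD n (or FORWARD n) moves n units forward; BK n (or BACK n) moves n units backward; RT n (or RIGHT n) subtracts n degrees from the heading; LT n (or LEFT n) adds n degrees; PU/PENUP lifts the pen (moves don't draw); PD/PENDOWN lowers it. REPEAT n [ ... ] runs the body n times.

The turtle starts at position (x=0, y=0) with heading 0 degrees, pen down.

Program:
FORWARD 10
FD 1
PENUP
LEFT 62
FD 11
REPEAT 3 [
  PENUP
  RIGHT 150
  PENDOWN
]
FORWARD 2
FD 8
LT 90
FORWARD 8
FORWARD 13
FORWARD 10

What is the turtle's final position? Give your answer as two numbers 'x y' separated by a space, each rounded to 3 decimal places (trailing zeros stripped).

Answer: 39.547 32.389

Derivation:
Executing turtle program step by step:
Start: pos=(0,0), heading=0, pen down
FD 10: (0,0) -> (10,0) [heading=0, draw]
FD 1: (10,0) -> (11,0) [heading=0, draw]
PU: pen up
LT 62: heading 0 -> 62
FD 11: (11,0) -> (16.164,9.712) [heading=62, move]
REPEAT 3 [
  -- iteration 1/3 --
  PU: pen up
  RT 150: heading 62 -> 272
  PD: pen down
  -- iteration 2/3 --
  PU: pen up
  RT 150: heading 272 -> 122
  PD: pen down
  -- iteration 3/3 --
  PU: pen up
  RT 150: heading 122 -> 332
  PD: pen down
]
FD 2: (16.164,9.712) -> (17.93,8.773) [heading=332, draw]
FD 8: (17.93,8.773) -> (24.994,5.018) [heading=332, draw]
LT 90: heading 332 -> 62
FD 8: (24.994,5.018) -> (28.749,12.081) [heading=62, draw]
FD 13: (28.749,12.081) -> (34.853,23.56) [heading=62, draw]
FD 10: (34.853,23.56) -> (39.547,32.389) [heading=62, draw]
Final: pos=(39.547,32.389), heading=62, 7 segment(s) drawn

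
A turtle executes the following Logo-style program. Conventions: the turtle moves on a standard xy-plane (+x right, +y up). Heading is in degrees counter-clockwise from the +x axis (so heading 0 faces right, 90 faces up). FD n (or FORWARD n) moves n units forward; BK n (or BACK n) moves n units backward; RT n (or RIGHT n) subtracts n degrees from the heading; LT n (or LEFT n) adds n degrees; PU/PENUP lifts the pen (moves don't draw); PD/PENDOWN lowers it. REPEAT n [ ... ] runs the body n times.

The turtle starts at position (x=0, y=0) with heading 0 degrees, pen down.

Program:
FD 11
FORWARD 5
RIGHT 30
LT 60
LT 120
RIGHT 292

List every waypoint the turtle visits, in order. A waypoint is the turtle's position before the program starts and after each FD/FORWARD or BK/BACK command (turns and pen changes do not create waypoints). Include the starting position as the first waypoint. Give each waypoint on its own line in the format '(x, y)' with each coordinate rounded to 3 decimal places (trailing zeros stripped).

Answer: (0, 0)
(11, 0)
(16, 0)

Derivation:
Executing turtle program step by step:
Start: pos=(0,0), heading=0, pen down
FD 11: (0,0) -> (11,0) [heading=0, draw]
FD 5: (11,0) -> (16,0) [heading=0, draw]
RT 30: heading 0 -> 330
LT 60: heading 330 -> 30
LT 120: heading 30 -> 150
RT 292: heading 150 -> 218
Final: pos=(16,0), heading=218, 2 segment(s) drawn
Waypoints (3 total):
(0, 0)
(11, 0)
(16, 0)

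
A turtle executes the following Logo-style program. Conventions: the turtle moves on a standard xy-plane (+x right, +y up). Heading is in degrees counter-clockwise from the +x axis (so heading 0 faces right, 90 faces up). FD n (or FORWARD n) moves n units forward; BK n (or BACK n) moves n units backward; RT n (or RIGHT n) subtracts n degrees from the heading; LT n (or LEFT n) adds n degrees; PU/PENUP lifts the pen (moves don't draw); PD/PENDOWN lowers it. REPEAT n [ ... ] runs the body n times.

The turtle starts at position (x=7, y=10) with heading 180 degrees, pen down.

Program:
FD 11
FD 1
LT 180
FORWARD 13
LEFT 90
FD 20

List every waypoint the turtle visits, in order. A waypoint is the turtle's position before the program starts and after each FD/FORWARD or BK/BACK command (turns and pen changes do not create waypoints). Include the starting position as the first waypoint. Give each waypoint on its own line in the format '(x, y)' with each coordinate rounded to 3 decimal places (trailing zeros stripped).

Executing turtle program step by step:
Start: pos=(7,10), heading=180, pen down
FD 11: (7,10) -> (-4,10) [heading=180, draw]
FD 1: (-4,10) -> (-5,10) [heading=180, draw]
LT 180: heading 180 -> 0
FD 13: (-5,10) -> (8,10) [heading=0, draw]
LT 90: heading 0 -> 90
FD 20: (8,10) -> (8,30) [heading=90, draw]
Final: pos=(8,30), heading=90, 4 segment(s) drawn
Waypoints (5 total):
(7, 10)
(-4, 10)
(-5, 10)
(8, 10)
(8, 30)

Answer: (7, 10)
(-4, 10)
(-5, 10)
(8, 10)
(8, 30)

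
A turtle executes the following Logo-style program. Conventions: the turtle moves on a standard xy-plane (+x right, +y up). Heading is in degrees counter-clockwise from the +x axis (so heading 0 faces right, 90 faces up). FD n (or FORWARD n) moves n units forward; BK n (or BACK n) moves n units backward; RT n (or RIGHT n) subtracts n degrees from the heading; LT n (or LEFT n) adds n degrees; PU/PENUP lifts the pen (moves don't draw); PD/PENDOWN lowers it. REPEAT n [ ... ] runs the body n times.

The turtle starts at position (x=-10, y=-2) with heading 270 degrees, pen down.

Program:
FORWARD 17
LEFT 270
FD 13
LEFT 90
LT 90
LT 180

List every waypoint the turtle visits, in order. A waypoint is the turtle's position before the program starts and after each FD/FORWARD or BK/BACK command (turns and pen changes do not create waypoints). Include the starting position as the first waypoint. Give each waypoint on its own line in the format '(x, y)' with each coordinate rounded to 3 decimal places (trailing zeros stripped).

Executing turtle program step by step:
Start: pos=(-10,-2), heading=270, pen down
FD 17: (-10,-2) -> (-10,-19) [heading=270, draw]
LT 270: heading 270 -> 180
FD 13: (-10,-19) -> (-23,-19) [heading=180, draw]
LT 90: heading 180 -> 270
LT 90: heading 270 -> 0
LT 180: heading 0 -> 180
Final: pos=(-23,-19), heading=180, 2 segment(s) drawn
Waypoints (3 total):
(-10, -2)
(-10, -19)
(-23, -19)

Answer: (-10, -2)
(-10, -19)
(-23, -19)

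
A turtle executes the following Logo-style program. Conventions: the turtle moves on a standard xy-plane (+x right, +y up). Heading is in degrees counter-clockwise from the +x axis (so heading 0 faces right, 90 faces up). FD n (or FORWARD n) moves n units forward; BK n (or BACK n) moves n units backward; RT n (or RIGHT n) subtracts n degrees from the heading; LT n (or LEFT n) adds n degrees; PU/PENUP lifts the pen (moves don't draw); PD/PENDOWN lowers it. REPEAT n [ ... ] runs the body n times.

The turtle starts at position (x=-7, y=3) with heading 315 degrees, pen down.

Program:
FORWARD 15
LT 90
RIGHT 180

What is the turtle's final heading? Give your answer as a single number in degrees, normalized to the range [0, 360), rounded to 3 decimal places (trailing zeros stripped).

Executing turtle program step by step:
Start: pos=(-7,3), heading=315, pen down
FD 15: (-7,3) -> (3.607,-7.607) [heading=315, draw]
LT 90: heading 315 -> 45
RT 180: heading 45 -> 225
Final: pos=(3.607,-7.607), heading=225, 1 segment(s) drawn

Answer: 225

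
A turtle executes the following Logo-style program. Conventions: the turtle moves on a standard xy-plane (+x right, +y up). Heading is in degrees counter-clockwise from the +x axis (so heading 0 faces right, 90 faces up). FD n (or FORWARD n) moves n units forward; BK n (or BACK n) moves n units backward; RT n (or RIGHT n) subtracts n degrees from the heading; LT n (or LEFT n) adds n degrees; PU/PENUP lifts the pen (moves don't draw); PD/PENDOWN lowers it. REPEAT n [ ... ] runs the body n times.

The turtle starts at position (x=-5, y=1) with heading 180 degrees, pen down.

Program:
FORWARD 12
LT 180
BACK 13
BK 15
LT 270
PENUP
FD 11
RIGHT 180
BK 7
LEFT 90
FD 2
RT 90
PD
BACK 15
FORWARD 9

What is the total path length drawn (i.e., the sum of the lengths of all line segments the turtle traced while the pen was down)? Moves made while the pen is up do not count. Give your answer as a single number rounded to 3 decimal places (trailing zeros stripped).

Answer: 64

Derivation:
Executing turtle program step by step:
Start: pos=(-5,1), heading=180, pen down
FD 12: (-5,1) -> (-17,1) [heading=180, draw]
LT 180: heading 180 -> 0
BK 13: (-17,1) -> (-30,1) [heading=0, draw]
BK 15: (-30,1) -> (-45,1) [heading=0, draw]
LT 270: heading 0 -> 270
PU: pen up
FD 11: (-45,1) -> (-45,-10) [heading=270, move]
RT 180: heading 270 -> 90
BK 7: (-45,-10) -> (-45,-17) [heading=90, move]
LT 90: heading 90 -> 180
FD 2: (-45,-17) -> (-47,-17) [heading=180, move]
RT 90: heading 180 -> 90
PD: pen down
BK 15: (-47,-17) -> (-47,-32) [heading=90, draw]
FD 9: (-47,-32) -> (-47,-23) [heading=90, draw]
Final: pos=(-47,-23), heading=90, 5 segment(s) drawn

Segment lengths:
  seg 1: (-5,1) -> (-17,1), length = 12
  seg 2: (-17,1) -> (-30,1), length = 13
  seg 3: (-30,1) -> (-45,1), length = 15
  seg 4: (-47,-17) -> (-47,-32), length = 15
  seg 5: (-47,-32) -> (-47,-23), length = 9
Total = 64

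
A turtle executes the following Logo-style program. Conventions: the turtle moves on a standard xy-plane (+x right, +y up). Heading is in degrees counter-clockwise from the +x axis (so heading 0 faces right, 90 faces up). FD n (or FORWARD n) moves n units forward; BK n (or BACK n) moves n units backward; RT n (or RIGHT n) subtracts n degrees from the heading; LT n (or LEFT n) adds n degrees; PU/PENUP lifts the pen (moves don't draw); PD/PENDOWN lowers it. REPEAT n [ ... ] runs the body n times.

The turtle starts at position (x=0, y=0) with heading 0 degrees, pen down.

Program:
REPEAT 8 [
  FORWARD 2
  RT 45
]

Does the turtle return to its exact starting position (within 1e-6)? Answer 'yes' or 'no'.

Executing turtle program step by step:
Start: pos=(0,0), heading=0, pen down
REPEAT 8 [
  -- iteration 1/8 --
  FD 2: (0,0) -> (2,0) [heading=0, draw]
  RT 45: heading 0 -> 315
  -- iteration 2/8 --
  FD 2: (2,0) -> (3.414,-1.414) [heading=315, draw]
  RT 45: heading 315 -> 270
  -- iteration 3/8 --
  FD 2: (3.414,-1.414) -> (3.414,-3.414) [heading=270, draw]
  RT 45: heading 270 -> 225
  -- iteration 4/8 --
  FD 2: (3.414,-3.414) -> (2,-4.828) [heading=225, draw]
  RT 45: heading 225 -> 180
  -- iteration 5/8 --
  FD 2: (2,-4.828) -> (0,-4.828) [heading=180, draw]
  RT 45: heading 180 -> 135
  -- iteration 6/8 --
  FD 2: (0,-4.828) -> (-1.414,-3.414) [heading=135, draw]
  RT 45: heading 135 -> 90
  -- iteration 7/8 --
  FD 2: (-1.414,-3.414) -> (-1.414,-1.414) [heading=90, draw]
  RT 45: heading 90 -> 45
  -- iteration 8/8 --
  FD 2: (-1.414,-1.414) -> (0,0) [heading=45, draw]
  RT 45: heading 45 -> 0
]
Final: pos=(0,0), heading=0, 8 segment(s) drawn

Start position: (0, 0)
Final position: (0, 0)
Distance = 0; < 1e-6 -> CLOSED

Answer: yes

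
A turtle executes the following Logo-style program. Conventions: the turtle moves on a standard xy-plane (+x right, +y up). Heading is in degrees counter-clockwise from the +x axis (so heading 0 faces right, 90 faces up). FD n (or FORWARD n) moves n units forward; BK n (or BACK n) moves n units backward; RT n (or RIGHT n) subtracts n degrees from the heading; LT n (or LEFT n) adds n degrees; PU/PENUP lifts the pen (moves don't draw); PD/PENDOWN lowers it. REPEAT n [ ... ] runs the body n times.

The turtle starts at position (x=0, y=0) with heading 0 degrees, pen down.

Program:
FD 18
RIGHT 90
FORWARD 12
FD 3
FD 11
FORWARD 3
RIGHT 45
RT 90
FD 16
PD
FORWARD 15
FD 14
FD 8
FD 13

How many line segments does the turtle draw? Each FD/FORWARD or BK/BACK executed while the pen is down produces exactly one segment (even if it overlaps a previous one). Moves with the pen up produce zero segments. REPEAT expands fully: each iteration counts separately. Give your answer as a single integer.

Executing turtle program step by step:
Start: pos=(0,0), heading=0, pen down
FD 18: (0,0) -> (18,0) [heading=0, draw]
RT 90: heading 0 -> 270
FD 12: (18,0) -> (18,-12) [heading=270, draw]
FD 3: (18,-12) -> (18,-15) [heading=270, draw]
FD 11: (18,-15) -> (18,-26) [heading=270, draw]
FD 3: (18,-26) -> (18,-29) [heading=270, draw]
RT 45: heading 270 -> 225
RT 90: heading 225 -> 135
FD 16: (18,-29) -> (6.686,-17.686) [heading=135, draw]
PD: pen down
FD 15: (6.686,-17.686) -> (-3.92,-7.08) [heading=135, draw]
FD 14: (-3.92,-7.08) -> (-13.82,2.82) [heading=135, draw]
FD 8: (-13.82,2.82) -> (-19.477,8.477) [heading=135, draw]
FD 13: (-19.477,8.477) -> (-28.669,17.669) [heading=135, draw]
Final: pos=(-28.669,17.669), heading=135, 10 segment(s) drawn
Segments drawn: 10

Answer: 10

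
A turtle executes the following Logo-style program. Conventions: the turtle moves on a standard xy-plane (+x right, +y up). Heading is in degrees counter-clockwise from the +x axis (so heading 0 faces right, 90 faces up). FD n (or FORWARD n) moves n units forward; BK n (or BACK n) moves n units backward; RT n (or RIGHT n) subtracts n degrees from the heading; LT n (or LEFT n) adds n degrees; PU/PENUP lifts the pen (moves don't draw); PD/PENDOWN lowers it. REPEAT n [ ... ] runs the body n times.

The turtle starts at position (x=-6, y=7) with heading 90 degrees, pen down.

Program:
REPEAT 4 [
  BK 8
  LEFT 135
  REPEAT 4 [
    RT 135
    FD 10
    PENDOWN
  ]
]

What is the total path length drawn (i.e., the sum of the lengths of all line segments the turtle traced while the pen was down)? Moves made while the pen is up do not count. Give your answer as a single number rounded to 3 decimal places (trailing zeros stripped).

Answer: 192

Derivation:
Executing turtle program step by step:
Start: pos=(-6,7), heading=90, pen down
REPEAT 4 [
  -- iteration 1/4 --
  BK 8: (-6,7) -> (-6,-1) [heading=90, draw]
  LT 135: heading 90 -> 225
  REPEAT 4 [
    -- iteration 1/4 --
    RT 135: heading 225 -> 90
    FD 10: (-6,-1) -> (-6,9) [heading=90, draw]
    PD: pen down
    -- iteration 2/4 --
    RT 135: heading 90 -> 315
    FD 10: (-6,9) -> (1.071,1.929) [heading=315, draw]
    PD: pen down
    -- iteration 3/4 --
    RT 135: heading 315 -> 180
    FD 10: (1.071,1.929) -> (-8.929,1.929) [heading=180, draw]
    PD: pen down
    -- iteration 4/4 --
    RT 135: heading 180 -> 45
    FD 10: (-8.929,1.929) -> (-1.858,9) [heading=45, draw]
    PD: pen down
  ]
  -- iteration 2/4 --
  BK 8: (-1.858,9) -> (-7.515,3.343) [heading=45, draw]
  LT 135: heading 45 -> 180
  REPEAT 4 [
    -- iteration 1/4 --
    RT 135: heading 180 -> 45
    FD 10: (-7.515,3.343) -> (-0.444,10.414) [heading=45, draw]
    PD: pen down
    -- iteration 2/4 --
    RT 135: heading 45 -> 270
    FD 10: (-0.444,10.414) -> (-0.444,0.414) [heading=270, draw]
    PD: pen down
    -- iteration 3/4 --
    RT 135: heading 270 -> 135
    FD 10: (-0.444,0.414) -> (-7.515,7.485) [heading=135, draw]
    PD: pen down
    -- iteration 4/4 --
    RT 135: heading 135 -> 0
    FD 10: (-7.515,7.485) -> (2.485,7.485) [heading=0, draw]
    PD: pen down
  ]
  -- iteration 3/4 --
  BK 8: (2.485,7.485) -> (-5.515,7.485) [heading=0, draw]
  LT 135: heading 0 -> 135
  REPEAT 4 [
    -- iteration 1/4 --
    RT 135: heading 135 -> 0
    FD 10: (-5.515,7.485) -> (4.485,7.485) [heading=0, draw]
    PD: pen down
    -- iteration 2/4 --
    RT 135: heading 0 -> 225
    FD 10: (4.485,7.485) -> (-2.586,0.414) [heading=225, draw]
    PD: pen down
    -- iteration 3/4 --
    RT 135: heading 225 -> 90
    FD 10: (-2.586,0.414) -> (-2.586,10.414) [heading=90, draw]
    PD: pen down
    -- iteration 4/4 --
    RT 135: heading 90 -> 315
    FD 10: (-2.586,10.414) -> (4.485,3.343) [heading=315, draw]
    PD: pen down
  ]
  -- iteration 4/4 --
  BK 8: (4.485,3.343) -> (-1.172,9) [heading=315, draw]
  LT 135: heading 315 -> 90
  REPEAT 4 [
    -- iteration 1/4 --
    RT 135: heading 90 -> 315
    FD 10: (-1.172,9) -> (5.899,1.929) [heading=315, draw]
    PD: pen down
    -- iteration 2/4 --
    RT 135: heading 315 -> 180
    FD 10: (5.899,1.929) -> (-4.101,1.929) [heading=180, draw]
    PD: pen down
    -- iteration 3/4 --
    RT 135: heading 180 -> 45
    FD 10: (-4.101,1.929) -> (2.971,9) [heading=45, draw]
    PD: pen down
    -- iteration 4/4 --
    RT 135: heading 45 -> 270
    FD 10: (2.971,9) -> (2.971,-1) [heading=270, draw]
    PD: pen down
  ]
]
Final: pos=(2.971,-1), heading=270, 20 segment(s) drawn

Segment lengths:
  seg 1: (-6,7) -> (-6,-1), length = 8
  seg 2: (-6,-1) -> (-6,9), length = 10
  seg 3: (-6,9) -> (1.071,1.929), length = 10
  seg 4: (1.071,1.929) -> (-8.929,1.929), length = 10
  seg 5: (-8.929,1.929) -> (-1.858,9), length = 10
  seg 6: (-1.858,9) -> (-7.515,3.343), length = 8
  seg 7: (-7.515,3.343) -> (-0.444,10.414), length = 10
  seg 8: (-0.444,10.414) -> (-0.444,0.414), length = 10
  seg 9: (-0.444,0.414) -> (-7.515,7.485), length = 10
  seg 10: (-7.515,7.485) -> (2.485,7.485), length = 10
  seg 11: (2.485,7.485) -> (-5.515,7.485), length = 8
  seg 12: (-5.515,7.485) -> (4.485,7.485), length = 10
  seg 13: (4.485,7.485) -> (-2.586,0.414), length = 10
  seg 14: (-2.586,0.414) -> (-2.586,10.414), length = 10
  seg 15: (-2.586,10.414) -> (4.485,3.343), length = 10
  seg 16: (4.485,3.343) -> (-1.172,9), length = 8
  seg 17: (-1.172,9) -> (5.899,1.929), length = 10
  seg 18: (5.899,1.929) -> (-4.101,1.929), length = 10
  seg 19: (-4.101,1.929) -> (2.971,9), length = 10
  seg 20: (2.971,9) -> (2.971,-1), length = 10
Total = 192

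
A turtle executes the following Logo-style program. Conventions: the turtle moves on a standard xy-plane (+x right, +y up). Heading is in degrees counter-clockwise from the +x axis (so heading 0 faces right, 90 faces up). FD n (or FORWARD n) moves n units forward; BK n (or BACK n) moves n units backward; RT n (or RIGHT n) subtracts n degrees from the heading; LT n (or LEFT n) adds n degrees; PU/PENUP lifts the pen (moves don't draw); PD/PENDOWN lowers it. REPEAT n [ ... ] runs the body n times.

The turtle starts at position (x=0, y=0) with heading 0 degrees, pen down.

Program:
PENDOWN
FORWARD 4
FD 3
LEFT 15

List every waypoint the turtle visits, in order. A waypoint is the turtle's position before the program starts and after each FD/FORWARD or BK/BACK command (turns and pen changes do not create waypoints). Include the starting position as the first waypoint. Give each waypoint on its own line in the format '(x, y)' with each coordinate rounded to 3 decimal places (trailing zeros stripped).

Executing turtle program step by step:
Start: pos=(0,0), heading=0, pen down
PD: pen down
FD 4: (0,0) -> (4,0) [heading=0, draw]
FD 3: (4,0) -> (7,0) [heading=0, draw]
LT 15: heading 0 -> 15
Final: pos=(7,0), heading=15, 2 segment(s) drawn
Waypoints (3 total):
(0, 0)
(4, 0)
(7, 0)

Answer: (0, 0)
(4, 0)
(7, 0)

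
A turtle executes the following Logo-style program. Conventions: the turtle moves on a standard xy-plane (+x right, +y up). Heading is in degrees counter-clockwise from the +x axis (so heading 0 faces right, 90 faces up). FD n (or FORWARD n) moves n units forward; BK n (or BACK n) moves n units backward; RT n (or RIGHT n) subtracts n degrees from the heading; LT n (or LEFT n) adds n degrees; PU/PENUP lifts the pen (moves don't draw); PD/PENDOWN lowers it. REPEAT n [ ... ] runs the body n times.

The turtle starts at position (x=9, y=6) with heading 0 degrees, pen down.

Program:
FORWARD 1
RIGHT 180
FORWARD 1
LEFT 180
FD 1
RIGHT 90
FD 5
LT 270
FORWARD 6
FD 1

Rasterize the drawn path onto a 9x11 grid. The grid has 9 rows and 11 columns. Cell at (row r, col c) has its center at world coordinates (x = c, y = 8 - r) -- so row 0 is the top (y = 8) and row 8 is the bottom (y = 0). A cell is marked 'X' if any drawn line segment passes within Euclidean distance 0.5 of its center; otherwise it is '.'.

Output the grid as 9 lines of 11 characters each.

Segment 0: (9,6) -> (10,6)
Segment 1: (10,6) -> (9,6)
Segment 2: (9,6) -> (10,6)
Segment 3: (10,6) -> (10,1)
Segment 4: (10,1) -> (4,1)
Segment 5: (4,1) -> (3,1)

Answer: ...........
...........
.........XX
..........X
..........X
..........X
..........X
...XXXXXXXX
...........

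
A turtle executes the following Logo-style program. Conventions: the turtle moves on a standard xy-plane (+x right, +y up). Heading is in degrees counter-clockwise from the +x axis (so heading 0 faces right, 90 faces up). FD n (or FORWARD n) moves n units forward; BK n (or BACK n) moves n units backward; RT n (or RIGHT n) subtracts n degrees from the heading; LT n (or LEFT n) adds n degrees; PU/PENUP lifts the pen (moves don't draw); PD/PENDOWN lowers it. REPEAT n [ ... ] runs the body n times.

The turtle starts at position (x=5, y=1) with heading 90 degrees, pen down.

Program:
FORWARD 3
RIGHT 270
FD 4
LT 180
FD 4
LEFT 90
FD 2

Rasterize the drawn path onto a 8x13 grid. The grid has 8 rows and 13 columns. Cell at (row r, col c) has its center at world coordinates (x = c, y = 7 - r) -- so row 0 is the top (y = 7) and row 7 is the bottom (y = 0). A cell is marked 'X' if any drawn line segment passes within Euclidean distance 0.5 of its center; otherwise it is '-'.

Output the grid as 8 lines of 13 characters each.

Segment 0: (5,1) -> (5,4)
Segment 1: (5,4) -> (1,4)
Segment 2: (1,4) -> (5,4)
Segment 3: (5,4) -> (5,6)

Answer: -------------
-----X-------
-----X-------
-XXXXX-------
-----X-------
-----X-------
-----X-------
-------------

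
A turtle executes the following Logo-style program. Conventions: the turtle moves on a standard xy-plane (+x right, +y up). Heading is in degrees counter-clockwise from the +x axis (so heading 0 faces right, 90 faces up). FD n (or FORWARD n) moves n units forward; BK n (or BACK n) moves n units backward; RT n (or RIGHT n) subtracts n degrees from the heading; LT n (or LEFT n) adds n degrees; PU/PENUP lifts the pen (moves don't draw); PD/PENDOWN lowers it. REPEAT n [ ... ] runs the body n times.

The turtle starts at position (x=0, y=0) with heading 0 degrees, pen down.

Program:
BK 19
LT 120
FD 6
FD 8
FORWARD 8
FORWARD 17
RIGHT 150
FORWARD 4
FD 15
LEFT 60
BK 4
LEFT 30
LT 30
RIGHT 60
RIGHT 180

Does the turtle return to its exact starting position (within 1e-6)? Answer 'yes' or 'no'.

Executing turtle program step by step:
Start: pos=(0,0), heading=0, pen down
BK 19: (0,0) -> (-19,0) [heading=0, draw]
LT 120: heading 0 -> 120
FD 6: (-19,0) -> (-22,5.196) [heading=120, draw]
FD 8: (-22,5.196) -> (-26,12.124) [heading=120, draw]
FD 8: (-26,12.124) -> (-30,19.053) [heading=120, draw]
FD 17: (-30,19.053) -> (-38.5,33.775) [heading=120, draw]
RT 150: heading 120 -> 330
FD 4: (-38.5,33.775) -> (-35.036,31.775) [heading=330, draw]
FD 15: (-35.036,31.775) -> (-22.046,24.275) [heading=330, draw]
LT 60: heading 330 -> 30
BK 4: (-22.046,24.275) -> (-25.51,22.275) [heading=30, draw]
LT 30: heading 30 -> 60
LT 30: heading 60 -> 90
RT 60: heading 90 -> 30
RT 180: heading 30 -> 210
Final: pos=(-25.51,22.275), heading=210, 8 segment(s) drawn

Start position: (0, 0)
Final position: (-25.51, 22.275)
Distance = 33.866; >= 1e-6 -> NOT closed

Answer: no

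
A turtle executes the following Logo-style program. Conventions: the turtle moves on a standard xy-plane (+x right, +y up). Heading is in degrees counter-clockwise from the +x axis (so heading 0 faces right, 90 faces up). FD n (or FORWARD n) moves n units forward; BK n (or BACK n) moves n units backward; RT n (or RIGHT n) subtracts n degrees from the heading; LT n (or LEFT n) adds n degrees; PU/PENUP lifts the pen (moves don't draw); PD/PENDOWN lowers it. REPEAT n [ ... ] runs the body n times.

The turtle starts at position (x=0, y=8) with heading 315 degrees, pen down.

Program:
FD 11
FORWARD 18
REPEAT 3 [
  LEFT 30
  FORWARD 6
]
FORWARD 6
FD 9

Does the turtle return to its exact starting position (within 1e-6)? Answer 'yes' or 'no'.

Executing turtle program step by step:
Start: pos=(0,8), heading=315, pen down
FD 11: (0,8) -> (7.778,0.222) [heading=315, draw]
FD 18: (7.778,0.222) -> (20.506,-12.506) [heading=315, draw]
REPEAT 3 [
  -- iteration 1/3 --
  LT 30: heading 315 -> 345
  FD 6: (20.506,-12.506) -> (26.302,-14.059) [heading=345, draw]
  -- iteration 2/3 --
  LT 30: heading 345 -> 15
  FD 6: (26.302,-14.059) -> (32.097,-12.506) [heading=15, draw]
  -- iteration 3/3 --
  LT 30: heading 15 -> 45
  FD 6: (32.097,-12.506) -> (36.34,-8.263) [heading=45, draw]
]
FD 6: (36.34,-8.263) -> (40.582,-4.021) [heading=45, draw]
FD 9: (40.582,-4.021) -> (46.946,2.343) [heading=45, draw]
Final: pos=(46.946,2.343), heading=45, 7 segment(s) drawn

Start position: (0, 8)
Final position: (46.946, 2.343)
Distance = 47.286; >= 1e-6 -> NOT closed

Answer: no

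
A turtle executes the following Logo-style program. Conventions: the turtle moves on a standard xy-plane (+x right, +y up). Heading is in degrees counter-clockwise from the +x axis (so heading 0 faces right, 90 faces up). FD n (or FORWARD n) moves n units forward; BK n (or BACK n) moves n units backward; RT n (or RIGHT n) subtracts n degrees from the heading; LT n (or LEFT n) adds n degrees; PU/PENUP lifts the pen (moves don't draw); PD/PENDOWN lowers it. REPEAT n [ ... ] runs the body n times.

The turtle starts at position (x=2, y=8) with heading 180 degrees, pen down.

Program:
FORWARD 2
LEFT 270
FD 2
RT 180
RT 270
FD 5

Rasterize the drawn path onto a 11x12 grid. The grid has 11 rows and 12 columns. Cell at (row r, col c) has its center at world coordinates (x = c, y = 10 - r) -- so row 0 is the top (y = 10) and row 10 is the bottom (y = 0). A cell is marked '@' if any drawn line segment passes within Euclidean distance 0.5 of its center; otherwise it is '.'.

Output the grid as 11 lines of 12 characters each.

Segment 0: (2,8) -> (0,8)
Segment 1: (0,8) -> (0,10)
Segment 2: (0,10) -> (5,10)

Answer: @@@@@@......
@...........
@@@.........
............
............
............
............
............
............
............
............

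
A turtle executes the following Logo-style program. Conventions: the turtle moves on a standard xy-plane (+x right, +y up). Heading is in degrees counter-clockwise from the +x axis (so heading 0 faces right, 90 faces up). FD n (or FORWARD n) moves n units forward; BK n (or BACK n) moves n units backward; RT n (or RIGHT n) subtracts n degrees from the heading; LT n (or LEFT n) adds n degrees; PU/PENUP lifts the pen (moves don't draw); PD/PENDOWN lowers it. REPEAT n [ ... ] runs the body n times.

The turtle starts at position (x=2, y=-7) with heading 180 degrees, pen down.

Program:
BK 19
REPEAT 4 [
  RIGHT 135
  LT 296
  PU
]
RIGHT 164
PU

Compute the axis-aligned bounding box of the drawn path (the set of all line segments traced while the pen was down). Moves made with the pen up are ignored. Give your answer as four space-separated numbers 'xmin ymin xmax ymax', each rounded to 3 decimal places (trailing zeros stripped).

Executing turtle program step by step:
Start: pos=(2,-7), heading=180, pen down
BK 19: (2,-7) -> (21,-7) [heading=180, draw]
REPEAT 4 [
  -- iteration 1/4 --
  RT 135: heading 180 -> 45
  LT 296: heading 45 -> 341
  PU: pen up
  -- iteration 2/4 --
  RT 135: heading 341 -> 206
  LT 296: heading 206 -> 142
  PU: pen up
  -- iteration 3/4 --
  RT 135: heading 142 -> 7
  LT 296: heading 7 -> 303
  PU: pen up
  -- iteration 4/4 --
  RT 135: heading 303 -> 168
  LT 296: heading 168 -> 104
  PU: pen up
]
RT 164: heading 104 -> 300
PU: pen up
Final: pos=(21,-7), heading=300, 1 segment(s) drawn

Segment endpoints: x in {2, 21}, y in {-7, -7}
xmin=2, ymin=-7, xmax=21, ymax=-7

Answer: 2 -7 21 -7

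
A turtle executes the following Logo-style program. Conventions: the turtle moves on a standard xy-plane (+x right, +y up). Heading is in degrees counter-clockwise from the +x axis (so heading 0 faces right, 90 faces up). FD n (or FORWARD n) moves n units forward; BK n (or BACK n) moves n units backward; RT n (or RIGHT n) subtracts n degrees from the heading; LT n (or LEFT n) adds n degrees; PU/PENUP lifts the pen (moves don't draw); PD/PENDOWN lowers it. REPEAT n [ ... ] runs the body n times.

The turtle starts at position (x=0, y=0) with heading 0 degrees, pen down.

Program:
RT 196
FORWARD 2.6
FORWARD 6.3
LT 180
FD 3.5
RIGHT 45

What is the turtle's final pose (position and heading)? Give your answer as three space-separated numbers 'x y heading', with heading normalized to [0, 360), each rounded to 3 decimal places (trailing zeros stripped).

Executing turtle program step by step:
Start: pos=(0,0), heading=0, pen down
RT 196: heading 0 -> 164
FD 2.6: (0,0) -> (-2.499,0.717) [heading=164, draw]
FD 6.3: (-2.499,0.717) -> (-8.555,2.453) [heading=164, draw]
LT 180: heading 164 -> 344
FD 3.5: (-8.555,2.453) -> (-5.191,1.488) [heading=344, draw]
RT 45: heading 344 -> 299
Final: pos=(-5.191,1.488), heading=299, 3 segment(s) drawn

Answer: -5.191 1.488 299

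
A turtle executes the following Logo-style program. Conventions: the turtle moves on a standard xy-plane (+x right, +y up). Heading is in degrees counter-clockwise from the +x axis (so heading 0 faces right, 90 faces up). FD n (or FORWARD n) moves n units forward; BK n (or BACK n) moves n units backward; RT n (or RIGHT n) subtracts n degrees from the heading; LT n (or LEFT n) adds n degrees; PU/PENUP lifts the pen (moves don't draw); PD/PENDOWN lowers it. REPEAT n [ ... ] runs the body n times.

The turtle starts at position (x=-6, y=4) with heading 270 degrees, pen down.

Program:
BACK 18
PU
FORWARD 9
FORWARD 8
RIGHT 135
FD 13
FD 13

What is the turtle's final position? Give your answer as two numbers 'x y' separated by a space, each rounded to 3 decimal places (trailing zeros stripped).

Executing turtle program step by step:
Start: pos=(-6,4), heading=270, pen down
BK 18: (-6,4) -> (-6,22) [heading=270, draw]
PU: pen up
FD 9: (-6,22) -> (-6,13) [heading=270, move]
FD 8: (-6,13) -> (-6,5) [heading=270, move]
RT 135: heading 270 -> 135
FD 13: (-6,5) -> (-15.192,14.192) [heading=135, move]
FD 13: (-15.192,14.192) -> (-24.385,23.385) [heading=135, move]
Final: pos=(-24.385,23.385), heading=135, 1 segment(s) drawn

Answer: -24.385 23.385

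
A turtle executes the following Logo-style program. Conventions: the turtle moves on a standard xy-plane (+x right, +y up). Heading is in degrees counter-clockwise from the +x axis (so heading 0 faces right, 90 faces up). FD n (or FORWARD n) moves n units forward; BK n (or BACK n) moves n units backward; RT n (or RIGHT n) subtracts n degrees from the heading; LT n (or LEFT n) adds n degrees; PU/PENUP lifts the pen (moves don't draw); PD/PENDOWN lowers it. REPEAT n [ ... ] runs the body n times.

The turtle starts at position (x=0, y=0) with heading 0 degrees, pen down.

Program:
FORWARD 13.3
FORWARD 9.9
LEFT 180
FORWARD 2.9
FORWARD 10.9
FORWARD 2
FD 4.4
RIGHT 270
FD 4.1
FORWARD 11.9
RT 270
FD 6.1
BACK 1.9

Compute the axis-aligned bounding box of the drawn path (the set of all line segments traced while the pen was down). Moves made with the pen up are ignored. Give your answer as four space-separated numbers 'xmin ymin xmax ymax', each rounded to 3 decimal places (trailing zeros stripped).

Answer: 0 -16 23.2 0

Derivation:
Executing turtle program step by step:
Start: pos=(0,0), heading=0, pen down
FD 13.3: (0,0) -> (13.3,0) [heading=0, draw]
FD 9.9: (13.3,0) -> (23.2,0) [heading=0, draw]
LT 180: heading 0 -> 180
FD 2.9: (23.2,0) -> (20.3,0) [heading=180, draw]
FD 10.9: (20.3,0) -> (9.4,0) [heading=180, draw]
FD 2: (9.4,0) -> (7.4,0) [heading=180, draw]
FD 4.4: (7.4,0) -> (3,0) [heading=180, draw]
RT 270: heading 180 -> 270
FD 4.1: (3,0) -> (3,-4.1) [heading=270, draw]
FD 11.9: (3,-4.1) -> (3,-16) [heading=270, draw]
RT 270: heading 270 -> 0
FD 6.1: (3,-16) -> (9.1,-16) [heading=0, draw]
BK 1.9: (9.1,-16) -> (7.2,-16) [heading=0, draw]
Final: pos=(7.2,-16), heading=0, 10 segment(s) drawn

Segment endpoints: x in {0, 3, 3, 3, 7.2, 7.4, 9.1, 9.4, 13.3, 20.3, 23.2}, y in {-16, -16, -4.1, 0, 0, 0, 0, 0}
xmin=0, ymin=-16, xmax=23.2, ymax=0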